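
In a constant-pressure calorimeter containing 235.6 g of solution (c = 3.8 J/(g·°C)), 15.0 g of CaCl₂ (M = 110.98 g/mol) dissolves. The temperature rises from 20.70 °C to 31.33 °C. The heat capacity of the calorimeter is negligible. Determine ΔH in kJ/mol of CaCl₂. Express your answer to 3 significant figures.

ΔH = -70.4 kJ/mol

|ΔT| = |31.33 − 20.70| = 10.63 °C
|q_surr| = (235.6 × 3.8) × 10.63 = 895.28 × 10.63 = 9517 J
n(CaCl₂) = 15.0 / 110.98 = 0.1352 mol
Temperature rose, so q_rxn = −|q_surr| = -9.517 kJ
ΔH = q_rxn / n = -70.39 kJ/mol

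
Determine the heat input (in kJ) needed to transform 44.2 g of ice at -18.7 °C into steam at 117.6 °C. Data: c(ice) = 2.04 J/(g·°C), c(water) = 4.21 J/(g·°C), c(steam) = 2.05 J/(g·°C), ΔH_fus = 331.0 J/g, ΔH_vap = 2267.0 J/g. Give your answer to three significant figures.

q1 (heat ice -18.7→0.0 °C): 44.2 × 2.04 × 18.7 = 1686 J
q2 (melt at 0 °C): 44.2 × 331.0 = 14630 J
q3 (heat water 0.0→100.0 °C): 44.2 × 4.21 × 100.0 = 18608 J
q4 (vaporize at 100 °C): 44.2 × 2267.0 = 100201 J
q5 (heat steam 100.0→117.6 °C): 44.2 × 2.05 × 17.6 = 1595 J
Total: 1686 + 14630 + 18608 + 100201 + 1595 = 136720 J = 137 kJ

q = 137 kJ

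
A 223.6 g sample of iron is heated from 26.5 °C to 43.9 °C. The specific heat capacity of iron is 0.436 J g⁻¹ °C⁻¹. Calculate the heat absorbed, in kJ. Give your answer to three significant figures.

q = m c ΔT = 223.6 × 0.436 × (43.9 − 26.5)
q = 223.6 × 0.436 × 17.4 = 1696 J = 1.70 kJ

q = 1.70 kJ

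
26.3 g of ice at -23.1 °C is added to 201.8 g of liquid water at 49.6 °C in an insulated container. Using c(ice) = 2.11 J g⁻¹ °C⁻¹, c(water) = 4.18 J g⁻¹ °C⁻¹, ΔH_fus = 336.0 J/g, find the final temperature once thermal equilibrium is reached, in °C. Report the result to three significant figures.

Heat to bring ice to 0 °C and melt it: q₁ = 26.3×2.11×23.1 + 26.3×336.0 = 10119 J
Heat the water can supply cooling to 0 °C: 201.8×4.18×49.6 = 41838.8 J > q₁, so all ice melts.
Energy balance: 201.8×4.18×(49.6 − T) = 10119 + 26.3×4.18×(T − 0)
843.524(49.6 − T) = 10119 + 109.934 T
41838.8 − 10119 = 953.458 T
T = 31719.8 / 953.458 = 33.27 °C

T_f = 33.3 °C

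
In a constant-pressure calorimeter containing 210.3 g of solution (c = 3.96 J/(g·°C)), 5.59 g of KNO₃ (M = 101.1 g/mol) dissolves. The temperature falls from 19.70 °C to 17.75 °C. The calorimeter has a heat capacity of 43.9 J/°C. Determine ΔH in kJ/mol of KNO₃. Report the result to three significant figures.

|ΔT| = |17.75 − 19.70| = 1.95 °C
|q_surr| = (210.3 × 3.96 + 43.9) × 1.95 = 876.688 × 1.95 = 1710 J
n(KNO₃) = 5.59 / 101.1 = 0.05529 mol
Temperature fell, so q_rxn = +|q_surr| = 1.710 kJ
ΔH = q_rxn / n = 30.93 kJ/mol

ΔH = 30.9 kJ/mol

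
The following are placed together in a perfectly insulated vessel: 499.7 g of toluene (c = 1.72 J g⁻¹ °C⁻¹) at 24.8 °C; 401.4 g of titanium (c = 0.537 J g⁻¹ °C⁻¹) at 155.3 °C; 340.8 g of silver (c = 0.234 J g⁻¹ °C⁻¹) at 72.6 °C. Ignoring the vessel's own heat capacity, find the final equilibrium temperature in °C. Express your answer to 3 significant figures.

T_f = 52.5 °C

Σ mᵢcᵢ(T − Tᵢ) = 0  ⇒  T = Σ mᵢcᵢTᵢ / Σ mᵢcᵢ
Σ mᵢcᵢ = 499.7×1.72 + 401.4×0.537 + 340.8×0.234 = 1154.7830
Σ mᵢcᵢTᵢ = 859.484×24.8 + 215.5518×155.3 + 79.7472×72.6 = 60580
T = 60580 / 1154.7830 = 52.46 °C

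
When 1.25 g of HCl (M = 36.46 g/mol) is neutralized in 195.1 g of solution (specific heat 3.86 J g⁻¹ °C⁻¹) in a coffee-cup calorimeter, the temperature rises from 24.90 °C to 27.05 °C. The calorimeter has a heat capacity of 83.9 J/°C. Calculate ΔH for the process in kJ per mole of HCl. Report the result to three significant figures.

|ΔT| = |27.05 − 24.90| = 2.15 °C
|q_surr| = (195.1 × 3.86 + 83.9) × 2.15 = 836.986 × 2.15 = 1800 J
n(HCl) = 1.25 / 36.46 = 0.03428 mol
Temperature rose, so q_rxn = −|q_surr| = -1.800 kJ
ΔH = q_rxn / n = -52.51 kJ/mol

ΔH = -52.5 kJ/mol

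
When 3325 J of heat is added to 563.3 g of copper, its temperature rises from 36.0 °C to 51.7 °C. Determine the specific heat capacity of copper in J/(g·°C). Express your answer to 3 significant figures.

c = q / (m ΔT) = 3325 / (563.3 × 15.7)
c = 3325 / 8843.81 = 0.376 J/(g·°C)

c = 0.376 J/(g·°C)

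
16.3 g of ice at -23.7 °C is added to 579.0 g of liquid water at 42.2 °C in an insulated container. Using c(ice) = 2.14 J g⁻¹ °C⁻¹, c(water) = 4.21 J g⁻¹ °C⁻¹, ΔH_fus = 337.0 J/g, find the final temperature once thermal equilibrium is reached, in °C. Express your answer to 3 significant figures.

T_f = 38.5 °C

Heat to bring ice to 0 °C and melt it: q₁ = 16.3×2.14×23.7 + 16.3×337.0 = 6319.8 J
Heat the water can supply cooling to 0 °C: 579.0×4.21×42.2 = 102866 J > q₁, so all ice melts.
Energy balance: 579.0×4.21×(42.2 − T) = 6319.8 + 16.3×4.21×(T − 0)
2437.59(42.2 − T) = 6319.8 + 68.623 T
102866 − 6319.8 = 2506.213 T
T = 96546.2 / 2506.213 = 38.52 °C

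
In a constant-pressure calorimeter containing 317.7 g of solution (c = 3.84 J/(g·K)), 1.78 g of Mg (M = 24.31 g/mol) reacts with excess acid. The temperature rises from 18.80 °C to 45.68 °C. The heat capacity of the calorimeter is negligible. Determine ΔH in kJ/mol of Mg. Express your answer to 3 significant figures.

|ΔT| = |45.68 − 18.80| = 26.88 °C
|q_surr| = (317.7 × 3.84) × 26.88 = 1219.968 × 26.88 = 32790 J
n(Mg) = 1.78 / 24.31 = 0.07322 mol
Temperature rose, so q_rxn = −|q_surr| = -32.79 kJ
ΔH = q_rxn / n = -447.8 kJ/mol

ΔH = -448 kJ/mol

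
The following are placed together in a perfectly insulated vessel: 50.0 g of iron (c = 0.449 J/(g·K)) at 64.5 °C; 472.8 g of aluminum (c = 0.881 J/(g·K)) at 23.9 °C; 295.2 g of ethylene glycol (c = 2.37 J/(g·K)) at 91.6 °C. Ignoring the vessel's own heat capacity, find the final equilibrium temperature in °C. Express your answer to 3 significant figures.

Σ mᵢcᵢ(T − Tᵢ) = 0  ⇒  T = Σ mᵢcᵢTᵢ / Σ mᵢcᵢ
Σ mᵢcᵢ = 50.0×0.449 + 472.8×0.881 + 295.2×2.37 = 1138.6108
Σ mᵢcᵢTᵢ = 22.45×64.5 + 416.5368×23.9 + 699.624×91.6 = 75489
T = 75489 / 1138.6108 = 66.30 °C

T_f = 66.3 °C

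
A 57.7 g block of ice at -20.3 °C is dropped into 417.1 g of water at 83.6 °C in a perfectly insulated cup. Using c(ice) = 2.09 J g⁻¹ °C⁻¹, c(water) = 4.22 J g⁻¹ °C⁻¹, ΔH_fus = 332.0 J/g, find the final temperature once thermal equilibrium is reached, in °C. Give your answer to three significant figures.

Heat to bring ice to 0 °C and melt it: q₁ = 57.7×2.09×20.3 + 57.7×332.0 = 21604 J
Heat the water can supply cooling to 0 °C: 417.1×4.22×83.6 = 147150 J > q₁, so all ice melts.
Energy balance: 417.1×4.22×(83.6 − T) = 21604 + 57.7×4.22×(T − 0)
1760.162(83.6 − T) = 21604 + 243.494 T
147150 − 21604 = 2003.656 T
T = 125546 / 2003.656 = 62.66 °C

T_f = 62.7 °C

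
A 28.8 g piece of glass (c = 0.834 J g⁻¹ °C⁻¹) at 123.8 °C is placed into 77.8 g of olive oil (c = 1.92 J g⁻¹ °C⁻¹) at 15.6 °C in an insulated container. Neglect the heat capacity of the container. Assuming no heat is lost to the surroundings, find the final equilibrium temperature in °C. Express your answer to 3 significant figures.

Heat lost by glass = heat gained by olive oil.
(28.8)(0.834)(123.8 − T) = (77.8)(1.92)(T − 15.6)
24.0192 (123.8 − T) = 149.376 (T − 15.6)
2973.6 − 24.0192 T = 149.376 T − 2330.3
5303.9 = 173.3952 T
T = 30.59 °C

T_f = 30.6 °C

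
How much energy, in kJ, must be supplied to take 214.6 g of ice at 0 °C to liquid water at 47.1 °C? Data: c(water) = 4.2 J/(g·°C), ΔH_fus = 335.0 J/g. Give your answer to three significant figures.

q = 114 kJ

q1 (melt at 0 °C): 214.6 × 335.0 = 71891 J
q2 (heat water 0.0→47.1 °C): 214.6 × 4.2 × 47.1 = 42452 J
Total: 71891 + 42452 = 114343 J = 114 kJ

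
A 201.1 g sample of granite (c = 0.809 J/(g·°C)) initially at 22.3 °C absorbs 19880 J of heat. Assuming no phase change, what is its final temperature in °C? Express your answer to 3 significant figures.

ΔT = q / (m c) = 19880 / (201.1 × 0.809) = 122.196 °C
T_f = 22.3 + 122.196 = 144.496 °C

T_f = 144 °C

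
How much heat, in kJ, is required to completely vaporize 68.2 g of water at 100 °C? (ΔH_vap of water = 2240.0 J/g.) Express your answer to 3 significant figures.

q = m × ΔH_vap = 68.2 × 2240.0 = 152800 J = 153 kJ

q = 153 kJ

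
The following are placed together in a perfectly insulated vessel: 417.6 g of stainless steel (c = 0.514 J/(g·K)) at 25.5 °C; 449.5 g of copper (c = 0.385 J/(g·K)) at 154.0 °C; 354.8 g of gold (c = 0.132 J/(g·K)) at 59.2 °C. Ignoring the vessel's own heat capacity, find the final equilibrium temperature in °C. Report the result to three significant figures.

T_f = 80.3 °C

Σ mᵢcᵢ(T − Tᵢ) = 0  ⇒  T = Σ mᵢcᵢTᵢ / Σ mᵢcᵢ
Σ mᵢcᵢ = 417.6×0.514 + 449.5×0.385 + 354.8×0.132 = 434.5375
Σ mᵢcᵢTᵢ = 214.6464×25.5 + 173.0575×154.0 + 46.8336×59.2 = 34897
T = 34897 / 434.5375 = 80.31 °C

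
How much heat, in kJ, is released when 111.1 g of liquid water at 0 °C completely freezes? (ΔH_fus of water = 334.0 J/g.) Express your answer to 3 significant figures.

q = 37.1 kJ

q = m × ΔH_fus = 111.1 × 334.0 = 37110 J = 37.1 kJ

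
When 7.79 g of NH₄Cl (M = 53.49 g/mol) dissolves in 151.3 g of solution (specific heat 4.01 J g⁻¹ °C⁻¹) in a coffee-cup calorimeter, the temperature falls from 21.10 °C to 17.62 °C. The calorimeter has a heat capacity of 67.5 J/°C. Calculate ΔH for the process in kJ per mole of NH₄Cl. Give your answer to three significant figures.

ΔH = 16.1 kJ/mol

|ΔT| = |17.62 − 21.10| = 3.48 °C
|q_surr| = (151.3 × 4.01 + 67.5) × 3.48 = 674.213 × 3.48 = 2346 J
n(NH₄Cl) = 7.79 / 53.49 = 0.1456 mol
Temperature fell, so q_rxn = +|q_surr| = 2.346 kJ
ΔH = q_rxn / n = 16.11 kJ/mol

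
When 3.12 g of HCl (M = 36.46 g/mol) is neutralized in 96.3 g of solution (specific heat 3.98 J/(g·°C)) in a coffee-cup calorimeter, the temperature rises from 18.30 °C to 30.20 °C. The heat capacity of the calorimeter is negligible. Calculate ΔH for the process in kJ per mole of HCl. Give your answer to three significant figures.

|ΔT| = |30.20 − 18.30| = 11.90 °C
|q_surr| = (96.3 × 3.98) × 11.90 = 383.274 × 11.90 = 4561 J
n(HCl) = 3.12 / 36.46 = 0.08557 mol
Temperature rose, so q_rxn = −|q_surr| = -4.561 kJ
ΔH = q_rxn / n = -53.30 kJ/mol

ΔH = -53.3 kJ/mol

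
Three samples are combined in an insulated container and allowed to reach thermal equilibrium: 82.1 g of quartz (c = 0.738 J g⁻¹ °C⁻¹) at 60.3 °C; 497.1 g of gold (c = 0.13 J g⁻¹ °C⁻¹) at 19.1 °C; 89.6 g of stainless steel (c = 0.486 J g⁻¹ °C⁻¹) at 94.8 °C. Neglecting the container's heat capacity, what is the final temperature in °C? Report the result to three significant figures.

T_f = 53.4 °C

Σ mᵢcᵢ(T − Tᵢ) = 0  ⇒  T = Σ mᵢcᵢTᵢ / Σ mᵢcᵢ
Σ mᵢcᵢ = 82.1×0.738 + 497.1×0.13 + 89.6×0.486 = 168.7584
Σ mᵢcᵢTᵢ = 60.5898×60.3 + 64.623×19.1 + 43.5456×94.8 = 9016.0
T = 9016.0 / 168.7584 = 53.43 °C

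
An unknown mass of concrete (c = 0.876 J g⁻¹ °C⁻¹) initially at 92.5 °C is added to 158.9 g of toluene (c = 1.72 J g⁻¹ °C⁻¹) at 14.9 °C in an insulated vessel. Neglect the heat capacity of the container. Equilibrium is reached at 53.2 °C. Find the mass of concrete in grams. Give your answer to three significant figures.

q_gained = (158.9 × 1.72) × (53.2 − 14.9) = 10470 J
q_lost = m × 0.876 × (92.5 − 53.2) = 34.4268 m
m = 10470 / 34.4268 = 304 g

m = 304 g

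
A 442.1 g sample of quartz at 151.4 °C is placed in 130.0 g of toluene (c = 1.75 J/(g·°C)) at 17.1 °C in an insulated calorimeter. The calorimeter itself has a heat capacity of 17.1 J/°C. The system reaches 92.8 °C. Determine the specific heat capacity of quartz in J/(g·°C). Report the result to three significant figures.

q_gained = (130.0 × 1.75 + 17.1) × (92.8 − 17.1) = 18520 J
q_lost = 442.1 × c × (151.4 − 92.8) = 25907.06 c
Set equal: c = 18520 / 25907.06 = 0.715 J/(g·°C)

c = 0.715 J/(g·°C)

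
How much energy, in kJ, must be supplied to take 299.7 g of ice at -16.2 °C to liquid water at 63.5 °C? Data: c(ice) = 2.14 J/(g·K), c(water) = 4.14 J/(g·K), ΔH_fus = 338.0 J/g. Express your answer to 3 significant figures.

q1 (heat ice -16.2→0.0 °C): 299.7 × 2.14 × 16.2 = 10390 J
q2 (melt at 0 °C): 299.7 × 338.0 = 101299 J
q3 (heat water 0.0→63.5 °C): 299.7 × 4.14 × 63.5 = 78788 J
Total: 10390 + 101299 + 78788 = 190477 J = 190 kJ

q = 190 kJ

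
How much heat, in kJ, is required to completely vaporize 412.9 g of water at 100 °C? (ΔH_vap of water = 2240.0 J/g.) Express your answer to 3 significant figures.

q = m × ΔH_vap = 412.9 × 2240.0 = 924900 J = 925 kJ

q = 925 kJ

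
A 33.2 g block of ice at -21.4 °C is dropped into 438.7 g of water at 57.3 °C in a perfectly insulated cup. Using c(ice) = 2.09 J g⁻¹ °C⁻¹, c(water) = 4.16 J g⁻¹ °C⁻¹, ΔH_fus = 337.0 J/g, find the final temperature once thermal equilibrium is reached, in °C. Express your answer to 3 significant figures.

Heat to bring ice to 0 °C and melt it: q₁ = 33.2×2.09×21.4 + 33.2×337.0 = 12673 J
Heat the water can supply cooling to 0 °C: 438.7×4.16×57.3 = 104572 J > q₁, so all ice melts.
Energy balance: 438.7×4.16×(57.3 − T) = 12673 + 33.2×4.16×(T − 0)
1824.992(57.3 − T) = 12673 + 138.112 T
104572 − 12673 = 1963.104 T
T = 91899 / 1963.104 = 46.81 °C

T_f = 46.8 °C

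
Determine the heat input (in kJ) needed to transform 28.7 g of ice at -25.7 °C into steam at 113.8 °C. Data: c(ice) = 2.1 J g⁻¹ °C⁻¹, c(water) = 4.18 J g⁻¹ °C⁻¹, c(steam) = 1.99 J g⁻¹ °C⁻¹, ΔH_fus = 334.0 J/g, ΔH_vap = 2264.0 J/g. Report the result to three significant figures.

q = 88.9 kJ

q1 (heat ice -25.7→0.0 °C): 28.7 × 2.1 × 25.7 = 1549 J
q2 (melt at 0 °C): 28.7 × 334.0 = 9586 J
q3 (heat water 0.0→100.0 °C): 28.7 × 4.18 × 100.0 = 11997 J
q4 (vaporize at 100 °C): 28.7 × 2264.0 = 64977 J
q5 (heat steam 100.0→113.8 °C): 28.7 × 1.99 × 13.8 = 788 J
Total: 1549 + 9586 + 11997 + 64977 + 788 = 88897 J = 88.9 kJ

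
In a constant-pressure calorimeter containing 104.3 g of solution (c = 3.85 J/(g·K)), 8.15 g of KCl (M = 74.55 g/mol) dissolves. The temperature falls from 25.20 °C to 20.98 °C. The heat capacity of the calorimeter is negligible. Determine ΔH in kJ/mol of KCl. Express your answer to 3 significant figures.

ΔH = 15.5 kJ/mol

|ΔT| = |20.98 − 25.20| = 4.22 °C
|q_surr| = (104.3 × 3.85) × 4.22 = 401.555 × 4.22 = 1695 J
n(KCl) = 8.15 / 74.55 = 0.1093 mol
Temperature fell, so q_rxn = +|q_surr| = 1.695 kJ
ΔH = q_rxn / n = 15.51 kJ/mol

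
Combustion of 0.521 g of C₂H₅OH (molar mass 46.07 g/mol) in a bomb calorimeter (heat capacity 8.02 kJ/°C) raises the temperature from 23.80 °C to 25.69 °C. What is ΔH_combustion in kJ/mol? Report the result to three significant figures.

ΔT = 25.69 − 23.80 = 1.89 °C
q_cal = C_cal × ΔT = 8.02 × 1.89 = 15.1578 kJ
n = 0.521 / 46.07 = 0.01131 mol
q_rxn = −q_cal = -15.1578 kJ
ΔH = -15.1578 / 0.01131 = -1340 kJ/mol

ΔH = -1340 kJ/mol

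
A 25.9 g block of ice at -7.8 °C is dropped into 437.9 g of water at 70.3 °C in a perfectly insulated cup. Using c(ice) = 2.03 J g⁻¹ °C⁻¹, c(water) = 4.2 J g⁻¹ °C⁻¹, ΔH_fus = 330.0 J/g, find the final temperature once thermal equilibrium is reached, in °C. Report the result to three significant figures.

Heat to bring ice to 0 °C and melt it: q₁ = 25.9×2.03×7.8 + 25.9×330.0 = 8957.1 J
Heat the water can supply cooling to 0 °C: 437.9×4.2×70.3 = 129294 J > q₁, so all ice melts.
Energy balance: 437.9×4.2×(70.3 − T) = 8957.1 + 25.9×4.2×(T − 0)
1839.18(70.3 − T) = 8957.1 + 108.78 T
129294 − 8957.1 = 1947.96 T
T = 120336.9 / 1947.96 = 61.78 °C

T_f = 61.8 °C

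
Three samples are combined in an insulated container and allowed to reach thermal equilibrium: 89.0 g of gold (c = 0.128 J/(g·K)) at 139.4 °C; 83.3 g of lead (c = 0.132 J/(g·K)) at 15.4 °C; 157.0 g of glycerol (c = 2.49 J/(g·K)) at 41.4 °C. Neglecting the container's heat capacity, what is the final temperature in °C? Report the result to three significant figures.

Σ mᵢcᵢ(T − Tᵢ) = 0  ⇒  T = Σ mᵢcᵢTᵢ / Σ mᵢcᵢ
Σ mᵢcᵢ = 89.0×0.128 + 83.3×0.132 + 157.0×2.49 = 413.3176
Σ mᵢcᵢTᵢ = 11.392×139.4 + 10.9956×15.4 + 390.93×41.4 = 17942
T = 17942 / 413.3176 = 43.41 °C

T_f = 43.4 °C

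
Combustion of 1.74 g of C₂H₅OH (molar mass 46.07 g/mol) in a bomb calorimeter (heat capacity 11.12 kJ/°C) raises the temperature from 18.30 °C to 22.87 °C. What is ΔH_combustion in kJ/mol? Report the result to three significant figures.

ΔH = -1350 kJ/mol

ΔT = 22.87 − 18.30 = 4.57 °C
q_cal = C_cal × ΔT = 11.12 × 4.57 = 50.8184 kJ
n = 1.74 / 46.07 = 0.03777 mol
q_rxn = −q_cal = -50.8184 kJ
ΔH = -50.8184 / 0.03777 = -1345 kJ/mol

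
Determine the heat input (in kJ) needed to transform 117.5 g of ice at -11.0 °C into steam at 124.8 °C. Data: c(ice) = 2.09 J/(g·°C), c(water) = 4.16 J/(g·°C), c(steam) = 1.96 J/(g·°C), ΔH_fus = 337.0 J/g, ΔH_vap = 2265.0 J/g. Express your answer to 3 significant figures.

q = 363 kJ

q1 (heat ice -11.0→0.0 °C): 117.5 × 2.09 × 11.0 = 2701 J
q2 (melt at 0 °C): 117.5 × 337.0 = 39598 J
q3 (heat water 0.0→100.0 °C): 117.5 × 4.16 × 100.0 = 48880 J
q4 (vaporize at 100 °C): 117.5 × 2265.0 = 266138 J
q5 (heat steam 100.0→124.8 °C): 117.5 × 1.96 × 24.8 = 5711 J
Total: 2701 + 39598 + 48880 + 266138 + 5711 = 363028 J = 363 kJ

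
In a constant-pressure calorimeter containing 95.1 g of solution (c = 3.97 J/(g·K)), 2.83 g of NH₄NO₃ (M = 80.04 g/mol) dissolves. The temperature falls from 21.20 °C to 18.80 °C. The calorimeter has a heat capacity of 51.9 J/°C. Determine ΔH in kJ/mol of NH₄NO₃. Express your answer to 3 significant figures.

ΔH = 29.2 kJ/mol

|ΔT| = |18.80 − 21.20| = 2.40 °C
|q_surr| = (95.1 × 3.97 + 51.9) × 2.40 = 429.447 × 2.40 = 1031 J
n(NH₄NO₃) = 2.83 / 80.04 = 0.03536 mol
Temperature fell, so q_rxn = +|q_surr| = 1.031 kJ
ΔH = q_rxn / n = 29.16 kJ/mol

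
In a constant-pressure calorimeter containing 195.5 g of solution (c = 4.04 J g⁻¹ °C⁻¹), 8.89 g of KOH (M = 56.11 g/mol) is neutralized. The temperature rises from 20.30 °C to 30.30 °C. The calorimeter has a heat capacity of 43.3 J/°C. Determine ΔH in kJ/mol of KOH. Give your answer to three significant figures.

ΔH = -52.6 kJ/mol

|ΔT| = |30.30 − 20.30| = 10.00 °C
|q_surr| = (195.5 × 4.04 + 43.3) × 10.00 = 833.12 × 10.00 = 8331 J
n(KOH) = 8.89 / 56.11 = 0.1584 mol
Temperature rose, so q_rxn = −|q_surr| = -8.331 kJ
ΔH = q_rxn / n = -52.59 kJ/mol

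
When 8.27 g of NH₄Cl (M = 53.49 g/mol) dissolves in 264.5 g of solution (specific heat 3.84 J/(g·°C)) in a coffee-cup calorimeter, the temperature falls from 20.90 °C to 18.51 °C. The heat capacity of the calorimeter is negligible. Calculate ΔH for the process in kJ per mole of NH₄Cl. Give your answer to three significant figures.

|ΔT| = |18.51 − 20.90| = 2.39 °C
|q_surr| = (264.5 × 3.84) × 2.39 = 1015.68 × 2.39 = 2427 J
n(NH₄Cl) = 8.27 / 53.49 = 0.1546 mol
Temperature fell, so q_rxn = +|q_surr| = 2.427 kJ
ΔH = q_rxn / n = 15.70 kJ/mol

ΔH = 15.7 kJ/mol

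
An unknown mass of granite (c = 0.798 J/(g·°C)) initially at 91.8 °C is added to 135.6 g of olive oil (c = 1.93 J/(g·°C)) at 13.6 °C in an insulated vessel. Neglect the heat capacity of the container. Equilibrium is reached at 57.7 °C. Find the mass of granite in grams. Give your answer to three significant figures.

q_gained = (135.6 × 1.93) × (57.7 − 13.6) = 11540 J
q_lost = m × 0.798 × (91.8 − 57.7) = 27.2118 m
m = 11540 / 27.2118 = 424 g

m = 424 g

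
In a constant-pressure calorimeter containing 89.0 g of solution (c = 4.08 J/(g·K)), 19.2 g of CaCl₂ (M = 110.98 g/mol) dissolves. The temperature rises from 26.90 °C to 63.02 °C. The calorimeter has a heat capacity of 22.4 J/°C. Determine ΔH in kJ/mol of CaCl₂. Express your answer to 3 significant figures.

|ΔT| = |63.02 − 26.90| = 36.12 °C
|q_surr| = (89.0 × 4.08 + 22.4) × 36.12 = 385.52 × 36.12 = 13920 J
n(CaCl₂) = 19.2 / 110.98 = 0.1730 mol
Temperature rose, so q_rxn = −|q_surr| = -13.92 kJ
ΔH = q_rxn / n = -80.46 kJ/mol

ΔH = -80.5 kJ/mol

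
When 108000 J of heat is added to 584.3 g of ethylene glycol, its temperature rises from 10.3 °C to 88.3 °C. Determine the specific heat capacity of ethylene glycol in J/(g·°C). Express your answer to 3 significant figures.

c = 2.37 J/(g·°C)

c = q / (m ΔT) = 108000 / (584.3 × 78.0)
c = 108000 / 45575.4 = 2.37 J/(g·°C)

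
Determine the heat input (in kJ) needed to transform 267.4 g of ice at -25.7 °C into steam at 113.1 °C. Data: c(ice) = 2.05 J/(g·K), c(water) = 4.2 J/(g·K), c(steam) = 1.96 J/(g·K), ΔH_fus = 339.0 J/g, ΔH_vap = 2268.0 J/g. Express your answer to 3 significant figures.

q1 (heat ice -25.7→0.0 °C): 267.4 × 2.05 × 25.7 = 14088 J
q2 (melt at 0 °C): 267.4 × 339.0 = 90649 J
q3 (heat water 0.0→100.0 °C): 267.4 × 4.2 × 100.0 = 112308 J
q4 (vaporize at 100 °C): 267.4 × 2268.0 = 606463 J
q5 (heat steam 100.0→113.1 °C): 267.4 × 1.96 × 13.1 = 6866 J
Total: 14088 + 90649 + 112308 + 606463 + 6866 = 830374 J = 830 kJ

q = 830 kJ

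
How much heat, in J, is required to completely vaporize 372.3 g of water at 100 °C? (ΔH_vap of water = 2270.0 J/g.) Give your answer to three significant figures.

q = m × ΔH_vap = 372.3 × 2270.0 = 845100 J

q = 845000 J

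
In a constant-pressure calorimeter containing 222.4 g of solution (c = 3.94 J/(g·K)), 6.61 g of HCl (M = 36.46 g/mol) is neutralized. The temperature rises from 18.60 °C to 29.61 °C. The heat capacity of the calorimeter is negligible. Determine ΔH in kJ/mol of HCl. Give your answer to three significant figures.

ΔH = -53.2 kJ/mol

|ΔT| = |29.61 − 18.60| = 11.01 °C
|q_surr| = (222.4 × 3.94) × 11.01 = 876.256 × 11.01 = 9648 J
n(HCl) = 6.61 / 36.46 = 0.1813 mol
Temperature rose, so q_rxn = −|q_surr| = -9.648 kJ
ΔH = q_rxn / n = -53.22 kJ/mol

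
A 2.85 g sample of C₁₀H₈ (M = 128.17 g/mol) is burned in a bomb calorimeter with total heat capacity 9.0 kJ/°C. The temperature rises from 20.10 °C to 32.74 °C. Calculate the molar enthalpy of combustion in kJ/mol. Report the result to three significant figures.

ΔH = -5120 kJ/mol

ΔT = 32.74 − 20.10 = 12.64 °C
q_cal = C_cal × ΔT = 9.0 × 12.64 = 113.76 kJ
n = 2.85 / 128.17 = 0.02224 mol
q_rxn = −q_cal = -113.76 kJ
ΔH = -113.76 / 0.02224 = -5115 kJ/mol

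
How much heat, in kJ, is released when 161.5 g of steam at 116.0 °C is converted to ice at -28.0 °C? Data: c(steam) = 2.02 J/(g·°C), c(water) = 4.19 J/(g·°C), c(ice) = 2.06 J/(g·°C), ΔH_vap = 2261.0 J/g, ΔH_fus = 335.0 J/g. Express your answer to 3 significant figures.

q1 (cool steam 116.0→100 °C): 161.5 × 2.02 × 16.0 = 5220 J
q2 (condense at 100 °C): 161.5 × 2261.0 = 365152 J
q3 (cool water 100→0 °C): 161.5 × 4.19 × 100.0 = 67669 J
q4 (freeze at 0 °C): 161.5 × 335.0 = 54103 J
q5 (cool ice 0→-28.0 °C): 161.5 × 2.06 × 28.0 = 9315 J
Total: 5220 + 365152 + 67669 + 54103 + 9315 = 501459 J = 501 kJ

q = 501 kJ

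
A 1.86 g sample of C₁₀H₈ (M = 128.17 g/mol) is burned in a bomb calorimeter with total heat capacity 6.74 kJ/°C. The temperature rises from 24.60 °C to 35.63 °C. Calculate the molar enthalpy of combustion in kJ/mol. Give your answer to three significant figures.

ΔH = -5120 kJ/mol

ΔT = 35.63 − 24.60 = 11.03 °C
q_cal = C_cal × ΔT = 6.74 × 11.03 = 74.3422 kJ
n = 1.86 / 128.17 = 0.01451 mol
q_rxn = −q_cal = -74.3422 kJ
ΔH = -74.3422 / 0.01451 = -5124 kJ/mol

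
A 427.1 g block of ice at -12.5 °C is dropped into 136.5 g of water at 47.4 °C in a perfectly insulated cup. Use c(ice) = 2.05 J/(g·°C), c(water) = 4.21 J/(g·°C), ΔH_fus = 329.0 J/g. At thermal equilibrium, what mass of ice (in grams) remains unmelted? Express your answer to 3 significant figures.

Heat to warm all ice to 0 °C: 427.1×2.05×12.5 = 10944 J
Heat released by water cooling to 0 °C: 136.5×4.21×47.4 = 27239 J
27239 J < 10944 + 427.1×329.0 = 151459.9 J, so not all ice melts; final T = 0 °C.
Heat left for melting: 27239 − 10944 = 16295 J
Mass melted = 16295 / 329.0 = 49.53 g
Ice remaining = 427.1 − 49.53 = 377.57 g

m_ice remaining = 378 g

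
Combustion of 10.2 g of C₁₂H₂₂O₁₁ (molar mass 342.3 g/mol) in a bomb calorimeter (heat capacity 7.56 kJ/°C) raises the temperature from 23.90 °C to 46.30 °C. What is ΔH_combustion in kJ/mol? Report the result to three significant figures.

ΔT = 46.30 − 23.90 = 22.40 °C
q_cal = C_cal × ΔT = 7.56 × 22.40 = 169.344 kJ
n = 10.2 / 342.3 = 0.02980 mol
q_rxn = −q_cal = -169.344 kJ
ΔH = -169.344 / 0.02980 = -5683 kJ/mol

ΔH = -5680 kJ/mol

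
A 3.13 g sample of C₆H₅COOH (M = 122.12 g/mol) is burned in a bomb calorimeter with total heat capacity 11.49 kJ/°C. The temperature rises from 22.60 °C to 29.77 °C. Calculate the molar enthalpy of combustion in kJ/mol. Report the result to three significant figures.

ΔT = 29.77 − 22.60 = 7.17 °C
q_cal = C_cal × ΔT = 11.49 × 7.17 = 82.3833 kJ
n = 3.13 / 122.12 = 0.02563 mol
q_rxn = −q_cal = -82.3833 kJ
ΔH = -82.3833 / 0.02563 = -3214 kJ/mol

ΔH = -3210 kJ/mol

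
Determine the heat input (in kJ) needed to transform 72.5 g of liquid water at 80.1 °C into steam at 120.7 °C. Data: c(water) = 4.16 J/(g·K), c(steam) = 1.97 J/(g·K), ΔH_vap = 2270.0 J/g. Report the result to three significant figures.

q = 174 kJ

q1 (heat water 80.1→100.0 °C): 72.5 × 4.16 × 19.9 = 6002 J
q2 (vaporize at 100 °C): 72.5 × 2270.0 = 164575 J
q3 (heat steam 100.0→120.7 °C): 72.5 × 1.97 × 20.7 = 2956 J
Total: 6002 + 164575 + 2956 = 173533 J = 174 kJ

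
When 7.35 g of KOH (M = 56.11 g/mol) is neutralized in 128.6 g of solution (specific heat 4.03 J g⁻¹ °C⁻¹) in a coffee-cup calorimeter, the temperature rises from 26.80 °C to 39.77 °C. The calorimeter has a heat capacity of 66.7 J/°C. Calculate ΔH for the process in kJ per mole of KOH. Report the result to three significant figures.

ΔH = -57.9 kJ/mol

|ΔT| = |39.77 − 26.80| = 12.97 °C
|q_surr| = (128.6 × 4.03 + 66.7) × 12.97 = 584.958 × 12.97 = 7587 J
n(KOH) = 7.35 / 56.11 = 0.1310 mol
Temperature rose, so q_rxn = −|q_surr| = -7.587 kJ
ΔH = q_rxn / n = -57.92 kJ/mol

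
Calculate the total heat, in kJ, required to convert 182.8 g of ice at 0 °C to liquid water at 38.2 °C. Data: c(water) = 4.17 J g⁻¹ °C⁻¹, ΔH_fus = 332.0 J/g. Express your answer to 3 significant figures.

q = 89.8 kJ

q1 (melt at 0 °C): 182.8 × 332.0 = 60690 J
q2 (heat water 0.0→38.2 °C): 182.8 × 4.17 × 38.2 = 29119 J
Total: 60690 + 29119 = 89809 J = 89.8 kJ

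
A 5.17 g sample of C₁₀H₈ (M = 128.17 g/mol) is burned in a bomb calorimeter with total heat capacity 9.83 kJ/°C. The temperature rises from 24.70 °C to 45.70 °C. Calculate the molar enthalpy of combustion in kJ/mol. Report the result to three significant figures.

ΔT = 45.70 − 24.70 = 21.00 °C
q_cal = C_cal × ΔT = 9.83 × 21.00 = 206.43 kJ
n = 5.17 / 128.17 = 0.04034 mol
q_rxn = −q_cal = -206.43 kJ
ΔH = -206.43 / 0.04034 = -5117 kJ/mol

ΔH = -5120 kJ/mol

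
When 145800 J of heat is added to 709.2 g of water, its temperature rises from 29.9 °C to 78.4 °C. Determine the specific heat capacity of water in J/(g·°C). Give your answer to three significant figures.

c = 4.24 J/(g·°C)

c = q / (m ΔT) = 145800 / (709.2 × 48.5)
c = 145800 / 34396.2 = 4.24 J/(g·°C)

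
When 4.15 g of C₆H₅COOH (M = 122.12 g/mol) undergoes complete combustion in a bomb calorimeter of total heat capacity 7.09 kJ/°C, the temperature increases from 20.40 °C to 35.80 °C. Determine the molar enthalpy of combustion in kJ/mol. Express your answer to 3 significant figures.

ΔT = 35.80 − 20.40 = 15.40 °C
q_cal = C_cal × ΔT = 7.09 × 15.40 = 109.186 kJ
n = 4.15 / 122.12 = 0.03398 mol
q_rxn = −q_cal = -109.186 kJ
ΔH = -109.186 / 0.03398 = -3213 kJ/mol

ΔH = -3210 kJ/mol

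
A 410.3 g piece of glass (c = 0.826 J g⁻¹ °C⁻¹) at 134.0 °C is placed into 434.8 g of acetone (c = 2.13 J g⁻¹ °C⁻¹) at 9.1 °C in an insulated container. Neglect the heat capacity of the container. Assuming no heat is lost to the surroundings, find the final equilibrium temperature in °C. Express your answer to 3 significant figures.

Heat lost by glass = heat gained by acetone.
(410.3)(0.826)(134.0 − T) = (434.8)(2.13)(T − 9.1)
338.9078 (134.0 − T) = 926.124 (T − 9.1)
45414 − 338.9078 T = 926.124 T − 8427.7
53841.7 = 1265.0318 T
T = 42.56 °C

T_f = 42.6 °C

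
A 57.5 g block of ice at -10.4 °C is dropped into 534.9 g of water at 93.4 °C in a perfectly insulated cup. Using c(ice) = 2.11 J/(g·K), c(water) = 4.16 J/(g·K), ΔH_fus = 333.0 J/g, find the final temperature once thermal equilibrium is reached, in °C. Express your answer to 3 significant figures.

Heat to bring ice to 0 °C and melt it: q₁ = 57.5×2.11×10.4 + 57.5×333.0 = 20409 J
Heat the water can supply cooling to 0 °C: 534.9×4.16×93.4 = 207832 J > q₁, so all ice melts.
Energy balance: 534.9×4.16×(93.4 − T) = 20409 + 57.5×4.16×(T − 0)
2225.184(93.4 − T) = 20409 + 239.2 T
207832 − 20409 = 2464.384 T
T = 187423 / 2464.384 = 76.05 °C

T_f = 76.1 °C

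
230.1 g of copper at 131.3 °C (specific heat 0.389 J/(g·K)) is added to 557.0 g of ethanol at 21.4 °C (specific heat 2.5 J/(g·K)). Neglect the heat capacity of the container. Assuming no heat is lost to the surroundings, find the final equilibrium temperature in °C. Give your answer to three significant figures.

Heat lost by copper = heat gained by ethanol.
(230.1)(0.389)(131.3 − T) = (557.0)(2.5)(T − 21.4)
89.5089 (131.3 − T) = 1392.5 (T − 21.4)
11753 − 89.5089 T = 1392.5 T − 29800
41553 = 1482.0089 T
T = 28.04 °C

T_f = 28.0 °C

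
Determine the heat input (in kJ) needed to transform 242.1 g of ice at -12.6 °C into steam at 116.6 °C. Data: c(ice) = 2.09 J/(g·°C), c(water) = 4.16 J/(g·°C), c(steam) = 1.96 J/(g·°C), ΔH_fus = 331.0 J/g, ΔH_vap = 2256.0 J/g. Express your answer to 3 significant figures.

q1 (heat ice -12.6→0.0 °C): 242.1 × 2.09 × 12.6 = 6375 J
q2 (melt at 0 °C): 242.1 × 331.0 = 80135 J
q3 (heat water 0.0→100.0 °C): 242.1 × 4.16 × 100.0 = 100714 J
q4 (vaporize at 100 °C): 242.1 × 2256.0 = 546178 J
q5 (heat steam 100.0→116.6 °C): 242.1 × 1.96 × 16.6 = 7877 J
Total: 6375 + 80135 + 100714 + 546178 + 7877 = 741279 J = 741 kJ

q = 741 kJ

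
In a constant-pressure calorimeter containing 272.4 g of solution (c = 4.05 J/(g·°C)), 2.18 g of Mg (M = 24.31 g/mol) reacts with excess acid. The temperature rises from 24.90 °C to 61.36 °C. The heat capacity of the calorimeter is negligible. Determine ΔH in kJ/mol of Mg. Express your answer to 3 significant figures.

|ΔT| = |61.36 − 24.90| = 36.46 °C
|q_surr| = (272.4 × 4.05) × 36.46 = 1103.22 × 36.46 = 40223 J
n(Mg) = 2.18 / 24.31 = 0.089675 mol
Temperature rose, so q_rxn = −|q_surr| = -40.223 kJ
ΔH = q_rxn / n = -448.5 kJ/mol

ΔH = -449 kJ/mol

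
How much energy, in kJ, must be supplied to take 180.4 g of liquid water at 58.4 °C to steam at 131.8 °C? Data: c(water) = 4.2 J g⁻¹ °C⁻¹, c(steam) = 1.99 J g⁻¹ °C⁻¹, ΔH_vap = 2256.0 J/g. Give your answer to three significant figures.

q1 (heat water 58.4→100.0 °C): 180.4 × 4.2 × 41.6 = 31519 J
q2 (vaporize at 100 °C): 180.4 × 2256.0 = 406982 J
q3 (heat steam 100.0→131.8 °C): 180.4 × 1.99 × 31.8 = 11416 J
Total: 31519 + 406982 + 11416 = 449917 J = 450 kJ

q = 450 kJ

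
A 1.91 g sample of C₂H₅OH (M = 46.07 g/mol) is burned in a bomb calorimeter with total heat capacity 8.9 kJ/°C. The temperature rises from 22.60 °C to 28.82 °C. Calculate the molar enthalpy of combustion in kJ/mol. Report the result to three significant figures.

ΔT = 28.82 − 22.60 = 6.22 °C
q_cal = C_cal × ΔT = 8.9 × 6.22 = 55.358 kJ
n = 1.91 / 46.07 = 0.04146 mol
q_rxn = −q_cal = -55.358 kJ
ΔH = -55.358 / 0.04146 = -1335 kJ/mol

ΔH = -1340 kJ/mol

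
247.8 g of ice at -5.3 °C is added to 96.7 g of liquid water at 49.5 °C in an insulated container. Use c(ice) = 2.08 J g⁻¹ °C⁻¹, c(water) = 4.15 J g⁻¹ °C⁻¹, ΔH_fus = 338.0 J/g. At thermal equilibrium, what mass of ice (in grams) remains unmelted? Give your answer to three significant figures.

Heat to warm all ice to 0 °C: 247.8×2.08×5.3 = 2731.7 J
Heat released by water cooling to 0 °C: 96.7×4.15×49.5 = 19865 J
19865 J < 2731.7 + 247.8×338.0 = 86488.1 J, so not all ice melts; final T = 0 °C.
Heat left for melting: 19865 − 2731.7 = 17133.3 J
Mass melted = 17133.3 / 338.0 = 50.69 g
Ice remaining = 247.8 − 50.69 = 197.11 g

m_ice remaining = 197 g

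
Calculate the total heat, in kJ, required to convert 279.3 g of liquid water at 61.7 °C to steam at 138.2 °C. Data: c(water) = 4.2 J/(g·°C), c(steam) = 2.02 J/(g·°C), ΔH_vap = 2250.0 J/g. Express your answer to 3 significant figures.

q = 695 kJ

q1 (heat water 61.7→100.0 °C): 279.3 × 4.2 × 38.3 = 44928 J
q2 (vaporize at 100 °C): 279.3 × 2250.0 = 628425 J
q3 (heat steam 100.0→138.2 °C): 279.3 × 2.02 × 38.2 = 21552 J
Total: 44928 + 628425 + 21552 = 694905 J = 695 kJ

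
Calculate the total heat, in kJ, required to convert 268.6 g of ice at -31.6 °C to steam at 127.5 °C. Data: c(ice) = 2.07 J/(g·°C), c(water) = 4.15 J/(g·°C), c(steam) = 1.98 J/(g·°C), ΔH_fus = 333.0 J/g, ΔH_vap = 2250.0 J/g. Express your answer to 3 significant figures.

q1 (heat ice -31.6→0.0 °C): 268.6 × 2.07 × 31.6 = 17570 J
q2 (melt at 0 °C): 268.6 × 333.0 = 89444 J
q3 (heat water 0.0→100.0 °C): 268.6 × 4.15 × 100.0 = 111469 J
q4 (vaporize at 100 °C): 268.6 × 2250.0 = 604350 J
q5 (heat steam 100.0→127.5 °C): 268.6 × 1.98 × 27.5 = 14625 J
Total: 17570 + 89444 + 111469 + 604350 + 14625 = 837458 J = 837 kJ

q = 837 kJ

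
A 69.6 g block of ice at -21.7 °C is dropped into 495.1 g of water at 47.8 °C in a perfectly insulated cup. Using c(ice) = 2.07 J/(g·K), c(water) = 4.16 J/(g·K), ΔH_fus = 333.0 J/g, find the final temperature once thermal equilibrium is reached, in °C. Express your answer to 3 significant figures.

Heat to bring ice to 0 °C and melt it: q₁ = 69.6×2.07×21.7 + 69.6×333.0 = 26303 J
Heat the water can supply cooling to 0 °C: 495.1×4.16×47.8 = 98449.6 J > q₁, so all ice melts.
Energy balance: 495.1×4.16×(47.8 − T) = 26303 + 69.6×4.16×(T − 0)
2059.616(47.8 − T) = 26303 + 289.536 T
98449.6 − 26303 = 2349.152 T
T = 72146.6 / 2349.152 = 30.71 °C

T_f = 30.7 °C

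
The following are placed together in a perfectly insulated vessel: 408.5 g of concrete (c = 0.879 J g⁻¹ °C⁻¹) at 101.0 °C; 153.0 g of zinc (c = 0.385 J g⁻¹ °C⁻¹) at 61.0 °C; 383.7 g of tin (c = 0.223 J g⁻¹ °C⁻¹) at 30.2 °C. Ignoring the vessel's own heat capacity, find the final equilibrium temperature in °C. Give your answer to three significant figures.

T_f = 84.3 °C

Σ mᵢcᵢ(T − Tᵢ) = 0  ⇒  T = Σ mᵢcᵢTᵢ / Σ mᵢcᵢ
Σ mᵢcᵢ = 408.5×0.879 + 153.0×0.385 + 383.7×0.223 = 503.5416
Σ mᵢcᵢTᵢ = 359.0715×101.0 + 58.905×61.0 + 85.5651×30.2 = 42443
T = 42443 / 503.5416 = 84.29 °C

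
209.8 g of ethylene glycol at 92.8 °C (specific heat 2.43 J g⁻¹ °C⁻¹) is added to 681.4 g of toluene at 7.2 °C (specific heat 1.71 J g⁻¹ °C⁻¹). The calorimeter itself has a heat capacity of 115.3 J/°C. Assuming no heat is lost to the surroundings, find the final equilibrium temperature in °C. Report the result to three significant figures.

Heat lost by ethylene glycol = heat gained by toluene + calorimeter.
(209.8)(2.43)(92.8 − T) = [(681.4)(1.71) + 115.3](T − 7.2)
509.814 (92.8 − T) = 1280.494 (T − 7.2)
47311 − 509.814 T = 1280.494 T − 9219.6
56530.6 = 1790.308 T
T = 31.58 °C

T_f = 31.6 °C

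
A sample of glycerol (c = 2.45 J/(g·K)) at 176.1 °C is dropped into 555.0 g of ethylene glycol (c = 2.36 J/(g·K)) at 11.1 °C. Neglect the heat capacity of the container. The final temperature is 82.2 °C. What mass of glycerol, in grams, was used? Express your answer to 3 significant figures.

q_gained = (555.0 × 2.36) × (82.2 − 11.1) = 93130 J
q_lost = m × 2.45 × (176.1 − 82.2) = 230.055 m
m = 93130 / 230.055 = 405 g

m = 405 g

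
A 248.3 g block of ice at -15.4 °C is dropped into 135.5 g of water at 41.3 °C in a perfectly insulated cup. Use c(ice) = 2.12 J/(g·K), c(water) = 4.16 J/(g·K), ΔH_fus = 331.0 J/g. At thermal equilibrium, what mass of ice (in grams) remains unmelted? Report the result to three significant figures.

Heat to warm all ice to 0 °C: 248.3×2.12×15.4 = 8106.5 J
Heat released by water cooling to 0 °C: 135.5×4.16×41.3 = 23280 J
23280 J < 8106.5 + 248.3×331.0 = 90293.8 J, so not all ice melts; final T = 0 °C.
Heat left for melting: 23280 − 8106.5 = 15173.5 J
Mass melted = 15173.5 / 331.0 = 45.84 g
Ice remaining = 248.3 − 45.84 = 202.46 g

m_ice remaining = 202 g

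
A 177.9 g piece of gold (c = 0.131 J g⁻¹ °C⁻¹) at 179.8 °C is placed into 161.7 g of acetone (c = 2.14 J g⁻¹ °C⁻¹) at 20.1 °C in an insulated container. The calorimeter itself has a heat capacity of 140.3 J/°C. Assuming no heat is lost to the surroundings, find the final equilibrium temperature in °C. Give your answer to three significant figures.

T_f = 27.4 °C

Heat lost by gold = heat gained by acetone + calorimeter.
(177.9)(0.131)(179.8 − T) = [(161.7)(2.14) + 140.3](T − 20.1)
23.3049 (179.8 − T) = 486.338 (T − 20.1)
4190.2 − 23.3049 T = 486.338 T − 9775.4
13965.6 = 509.6429 T
T = 27.40 °C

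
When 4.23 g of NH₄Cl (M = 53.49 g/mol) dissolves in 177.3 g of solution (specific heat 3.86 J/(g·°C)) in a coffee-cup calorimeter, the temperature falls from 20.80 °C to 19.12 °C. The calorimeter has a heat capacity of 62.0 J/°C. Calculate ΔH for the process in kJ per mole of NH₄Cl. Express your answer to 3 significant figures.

ΔH = 15.9 kJ/mol

|ΔT| = |19.12 − 20.80| = 1.68 °C
|q_surr| = (177.3 × 3.86 + 62.0) × 1.68 = 746.378 × 1.68 = 1254 J
n(NH₄Cl) = 4.23 / 53.49 = 0.07908 mol
Temperature fell, so q_rxn = +|q_surr| = 1.254 kJ
ΔH = q_rxn / n = 15.86 kJ/mol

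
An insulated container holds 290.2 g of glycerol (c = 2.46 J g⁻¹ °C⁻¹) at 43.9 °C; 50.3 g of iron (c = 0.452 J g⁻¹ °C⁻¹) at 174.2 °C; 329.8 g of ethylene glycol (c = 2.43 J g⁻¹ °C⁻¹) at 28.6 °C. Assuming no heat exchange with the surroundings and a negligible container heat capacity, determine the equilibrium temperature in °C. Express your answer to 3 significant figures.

Σ mᵢcᵢ(T − Tᵢ) = 0  ⇒  T = Σ mᵢcᵢTᵢ / Σ mᵢcᵢ
Σ mᵢcᵢ = 290.2×2.46 + 50.3×0.452 + 329.8×2.43 = 1538.0416
Σ mᵢcᵢTᵢ = 713.892×43.9 + 22.7356×174.2 + 801.414×28.6 = 58221
T = 58221 / 1538.0416 = 37.85 °C

T_f = 37.9 °C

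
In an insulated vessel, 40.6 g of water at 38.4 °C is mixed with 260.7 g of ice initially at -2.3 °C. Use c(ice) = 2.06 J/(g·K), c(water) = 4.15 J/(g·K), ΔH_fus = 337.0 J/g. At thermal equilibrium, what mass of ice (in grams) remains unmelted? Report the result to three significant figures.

m_ice remaining = 245 g

Heat to warm all ice to 0 °C: 260.7×2.06×2.3 = 1235.2 J
Heat released by water cooling to 0 °C: 40.6×4.15×38.4 = 6470.0 J
6470.0 J < 1235.2 + 260.7×337.0 = 89091.1 J, so not all ice melts; final T = 0 °C.
Heat left for melting: 6470.0 − 1235.2 = 5234.8 J
Mass melted = 5234.8 / 337.0 = 15.53 g
Ice remaining = 260.7 − 15.53 = 245.17 g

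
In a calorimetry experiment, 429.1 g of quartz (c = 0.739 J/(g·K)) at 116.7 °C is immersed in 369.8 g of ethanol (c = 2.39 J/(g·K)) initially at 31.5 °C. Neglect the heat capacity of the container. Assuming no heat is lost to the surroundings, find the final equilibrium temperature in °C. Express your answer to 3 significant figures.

Heat lost by quartz = heat gained by ethanol.
(429.1)(0.739)(116.7 − T) = (369.8)(2.39)(T − 31.5)
317.1049 (116.7 − T) = 883.822 (T − 31.5)
37006 − 317.1049 T = 883.822 T − 27840
64846 = 1200.9269 T
T = 54.00 °C

T_f = 54.0 °C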